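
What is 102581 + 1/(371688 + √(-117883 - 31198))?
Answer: 14171782460526613/138152118425 - I*√149081/138152118425 ≈ 1.0258e+5 - 2.7948e-9*I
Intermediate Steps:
102581 + 1/(371688 + √(-117883 - 31198)) = 102581 + 1/(371688 + √(-149081)) = 102581 + 1/(371688 + I*√149081)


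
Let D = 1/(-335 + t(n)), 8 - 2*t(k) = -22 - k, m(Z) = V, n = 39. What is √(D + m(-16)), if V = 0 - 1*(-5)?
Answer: √1804803/601 ≈ 2.2353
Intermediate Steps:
V = 5 (V = 0 + 5 = 5)
m(Z) = 5
t(k) = 15 + k/2 (t(k) = 4 - (-22 - k)/2 = 4 + (11 + k/2) = 15 + k/2)
D = -2/601 (D = 1/(-335 + (15 + (½)*39)) = 1/(-335 + (15 + 39/2)) = 1/(-335 + 69/2) = 1/(-601/2) = -2/601 ≈ -0.0033278)
√(D + m(-16)) = √(-2/601 + 5) = √(3003/601) = √1804803/601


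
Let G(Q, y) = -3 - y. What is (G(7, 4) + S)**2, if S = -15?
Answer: 484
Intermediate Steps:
(G(7, 4) + S)**2 = ((-3 - 1*4) - 15)**2 = ((-3 - 4) - 15)**2 = (-7 - 15)**2 = (-22)**2 = 484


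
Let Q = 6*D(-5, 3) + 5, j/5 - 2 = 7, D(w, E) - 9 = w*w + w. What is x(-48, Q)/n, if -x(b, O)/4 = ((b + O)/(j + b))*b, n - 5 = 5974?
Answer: -8384/5979 ≈ -1.4022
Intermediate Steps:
D(w, E) = 9 + w + w² (D(w, E) = 9 + (w*w + w) = 9 + (w² + w) = 9 + (w + w²) = 9 + w + w²)
j = 45 (j = 10 + 5*7 = 10 + 35 = 45)
n = 5979 (n = 5 + 5974 = 5979)
Q = 179 (Q = 6*(9 - 5 + (-5)²) + 5 = 6*(9 - 5 + 25) + 5 = 6*29 + 5 = 174 + 5 = 179)
x(b, O) = -4*b*(O + b)/(45 + b) (x(b, O) = -4*(b + O)/(45 + b)*b = -4*(O + b)/(45 + b)*b = -4*b*(O + b)/(45 + b))
x(-48, Q)/n = -4*(-48)*(179 - 48)/(45 - 48)/5979 = -4*(-48)*131/(-3)*(1/5979) = -4*(-48)*(-⅓)*131*(1/5979) = -8384*1/5979 = -8384/5979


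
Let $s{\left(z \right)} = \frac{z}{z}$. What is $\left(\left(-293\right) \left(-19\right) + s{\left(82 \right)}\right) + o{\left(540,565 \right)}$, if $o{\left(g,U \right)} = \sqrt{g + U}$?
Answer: $5568 + \sqrt{1105} \approx 5601.2$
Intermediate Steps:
$s{\left(z \right)} = 1$
$o{\left(g,U \right)} = \sqrt{U + g}$
$\left(\left(-293\right) \left(-19\right) + s{\left(82 \right)}\right) + o{\left(540,565 \right)} = \left(\left(-293\right) \left(-19\right) + 1\right) + \sqrt{565 + 540} = \left(5567 + 1\right) + \sqrt{1105} = 5568 + \sqrt{1105}$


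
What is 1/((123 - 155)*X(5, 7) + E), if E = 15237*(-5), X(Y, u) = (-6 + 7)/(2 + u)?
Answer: -9/685697 ≈ -1.3125e-5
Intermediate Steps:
X(Y, u) = 1/(2 + u)
E = -76185
1/((123 - 155)*X(5, 7) + E) = 1/((123 - 155)/(2 + 7) - 76185) = 1/(-32/9 - 76185) = 1/(-685697/9) = -9/685697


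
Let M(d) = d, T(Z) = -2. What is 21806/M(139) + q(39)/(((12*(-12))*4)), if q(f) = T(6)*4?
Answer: 1570171/10008 ≈ 156.89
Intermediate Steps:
q(f) = -8 (q(f) = -2*4 = -8)
21806/M(139) + q(39)/(((12*(-12))*4)) = 21806/139 - 8/((12*(-12))*4) = 21806*(1/139) - 8/((-144*4)) = 21806/139 - 8/(-576) = 21806/139 - 8*(-1/576) = 21806/139 + 1/72 = 1570171/10008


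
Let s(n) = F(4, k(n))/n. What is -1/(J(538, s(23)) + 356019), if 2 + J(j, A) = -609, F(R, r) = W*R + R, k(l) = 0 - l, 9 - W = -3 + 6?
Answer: -1/355408 ≈ -2.8137e-6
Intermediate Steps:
W = 6 (W = 9 - (-3 + 6) = 9 - 1*3 = 9 - 3 = 6)
k(l) = -l
F(R, r) = 7*R (F(R, r) = 6*R + R = 7*R)
s(n) = 28/n (s(n) = (7*4)/n = 28/n)
J(j, A) = -611 (J(j, A) = -2 - 609 = -611)
-1/(J(538, s(23)) + 356019) = -1/(-611 + 356019) = -1/355408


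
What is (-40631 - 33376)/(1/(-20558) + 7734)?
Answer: -1521435906/158995571 ≈ -9.5690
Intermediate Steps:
(-40631 - 33376)/(1/(-20558) + 7734) = -74007/(-1/20558 + 7734) = -74007/158995571/20558 = -74007*20558/158995571 = -1521435906/158995571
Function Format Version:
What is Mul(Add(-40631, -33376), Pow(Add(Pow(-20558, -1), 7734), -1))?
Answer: Rational(-1521435906, 158995571) ≈ -9.5690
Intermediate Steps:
Mul(Add(-40631, -33376), Pow(Add(Pow(-20558, -1), 7734), -1)) = Mul(-74007, Pow(Add(Rational(-1, 20558), 7734), -1)) = Mul(-74007, Pow(Rational(158995571, 20558), -1)) = Mul(-74007, Rational(20558, 158995571)) = Rational(-1521435906, 158995571)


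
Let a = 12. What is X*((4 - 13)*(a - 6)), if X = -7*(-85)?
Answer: -32130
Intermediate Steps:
X = 595
X*((4 - 13)*(a - 6)) = 595*((4 - 13)*(12 - 6)) = 595*(-9*6) = 595*(-54) = -32130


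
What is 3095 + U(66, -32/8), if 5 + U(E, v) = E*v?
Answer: 2826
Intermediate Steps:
U(E, v) = -5 + E*v
3095 + U(66, -32/8) = 3095 + (-5 + 66*(-32/8)) = 3095 + (-5 + 66*(-32*1/8)) = 3095 + (-5 + 66*(-4)) = 3095 + (-5 - 264) = 3095 - 269 = 2826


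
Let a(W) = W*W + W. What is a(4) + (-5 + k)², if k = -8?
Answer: 189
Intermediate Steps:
a(W) = W + W² (a(W) = W² + W = W + W²)
a(4) + (-5 + k)² = 4*(1 + 4) + (-5 - 8)² = 4*5 + (-13)² = 20 + 169 = 189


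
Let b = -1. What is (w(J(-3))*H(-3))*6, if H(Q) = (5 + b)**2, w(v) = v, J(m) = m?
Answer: -288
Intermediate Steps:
H(Q) = 16 (H(Q) = (5 - 1)**2 = 4**2 = 16)
(w(J(-3))*H(-3))*6 = -3*16*6 = -48*6 = -288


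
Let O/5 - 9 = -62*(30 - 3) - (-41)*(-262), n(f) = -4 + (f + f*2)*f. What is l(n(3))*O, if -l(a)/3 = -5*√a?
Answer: -930525*√23 ≈ -4.4626e+6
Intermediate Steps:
n(f) = -4 + 3*f² (n(f) = -4 + (f + 2*f)*f = -4 + (3*f)*f = -4 + 3*f²)
l(a) = 15*√a (l(a) = -(-15)*√a = 15*√a)
O = -62035 (O = 45 + 5*(-62*(30 - 3) - (-41)*(-262)) = 45 + 5*(-62*27 - 1*10742) = 45 + 5*(-1674 - 10742) = 45 + 5*(-12416) = 45 - 62080 = -62035)
l(n(3))*O = (15*√(-4 + 3*3²))*(-62035) = (15*√(-4 + 3*9))*(-62035) = (15*√(-4 + 27))*(-62035) = (15*√23)*(-62035) = -930525*√23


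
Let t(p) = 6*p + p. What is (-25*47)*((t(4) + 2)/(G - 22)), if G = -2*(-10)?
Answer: 17625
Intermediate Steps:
t(p) = 7*p
G = 20
(-25*47)*((t(4) + 2)/(G - 22)) = (-25*47)*((7*4 + 2)/(20 - 22)) = -1175*(28 + 2)/(-2) = -35250*(-1)/2 = -1175*(-15) = 17625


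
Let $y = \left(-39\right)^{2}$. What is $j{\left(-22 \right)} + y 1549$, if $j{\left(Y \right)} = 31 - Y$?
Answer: $2356082$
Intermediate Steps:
$y = 1521$
$j{\left(-22 \right)} + y 1549 = \left(31 - -22\right) + 1521 \cdot 1549 = \left(31 + 22\right) + 2356029 = 53 + 2356029 = 2356082$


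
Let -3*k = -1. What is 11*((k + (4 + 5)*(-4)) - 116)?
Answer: -5005/3 ≈ -1668.3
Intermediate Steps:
k = ⅓ (k = -⅓*(-1) = ⅓ ≈ 0.33333)
11*((k + (4 + 5)*(-4)) - 116) = 11*((⅓ + (4 + 5)*(-4)) - 116) = 11*((⅓ + 9*(-4)) - 116) = 11*((⅓ - 36) - 116) = 11*(-107/3 - 116) = 11*(-455/3) = -5005/3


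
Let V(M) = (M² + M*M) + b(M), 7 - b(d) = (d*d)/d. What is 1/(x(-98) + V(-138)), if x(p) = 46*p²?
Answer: 1/480017 ≈ 2.0833e-6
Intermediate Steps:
b(d) = 7 - d (b(d) = 7 - d*d/d = 7 - d²/d = 7 - d)
V(M) = 7 - M + 2*M² (V(M) = (M² + M*M) + (7 - M) = (M² + M²) + (7 - M) = 2*M² + (7 - M) = 7 - M + 2*M²)
1/(x(-98) + V(-138)) = 1/(46*(-98)² + (7 - 1*(-138) + 2*(-138)²)) = 1/(46*9604 + (7 + 138 + 2*19044)) = 1/(441784 + (7 + 138 + 38088)) = 1/(441784 + 38233) = 1/480017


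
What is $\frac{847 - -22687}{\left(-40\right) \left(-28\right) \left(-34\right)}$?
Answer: $- \frac{1681}{2720} \approx -0.61801$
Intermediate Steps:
$\frac{847 - -22687}{\left(-40\right) \left(-28\right) \left(-34\right)} = \frac{847 + 22687}{1120 \left(-34\right)} = \frac{23534}{-38080} = 23534 \left(- \frac{1}{38080}\right) = - \frac{1681}{2720}$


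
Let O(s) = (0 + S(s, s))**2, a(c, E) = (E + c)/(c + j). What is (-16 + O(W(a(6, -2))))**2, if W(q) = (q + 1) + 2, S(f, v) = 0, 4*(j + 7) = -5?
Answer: 256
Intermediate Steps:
j = -33/4 (j = -7 + (1/4)*(-5) = -7 - 5/4 = -33/4 ≈ -8.2500)
a(c, E) = (E + c)/(-33/4 + c) (a(c, E) = (E + c)/(c - 33/4) = (E + c)/(-33/4 + c))
W(q) = 3 + q (W(q) = (1 + q) + 2 = 3 + q)
O(s) = 0 (O(s) = (0 + 0)**2 = 0**2 = 0)
(-16 + O(W(a(6, -2))))**2 = (-16 + 0)**2 = (-16)**2 = 256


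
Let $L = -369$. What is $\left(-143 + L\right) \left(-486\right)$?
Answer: $248832$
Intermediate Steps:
$\left(-143 + L\right) \left(-486\right) = \left(-143 - 369\right) \left(-486\right) = \left(-512\right) \left(-486\right) = 248832$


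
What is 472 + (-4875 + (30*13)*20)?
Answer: 3397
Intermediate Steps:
472 + (-4875 + (30*13)*20) = 472 + (-4875 + 390*20) = 472 + (-4875 + 7800) = 472 + 2925 = 3397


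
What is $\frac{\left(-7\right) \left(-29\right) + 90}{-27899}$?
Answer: $- \frac{293}{27899} \approx -0.010502$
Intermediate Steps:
$\frac{\left(-7\right) \left(-29\right) + 90}{-27899} = \left(203 + 90\right) \left(- \frac{1}{27899}\right) = 293 \left(- \frac{1}{27899}\right) = - \frac{293}{27899}$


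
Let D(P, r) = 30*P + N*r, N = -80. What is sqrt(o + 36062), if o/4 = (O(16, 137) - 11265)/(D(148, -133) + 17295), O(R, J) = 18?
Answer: sqrt(1511863629290)/6475 ≈ 189.90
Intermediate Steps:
D(P, r) = -80*r + 30*P (D(P, r) = 30*P - 80*r = -80*r + 30*P)
o = -44988/32375 (o = 4*((18 - 11265)/((-80*(-133) + 30*148) + 17295)) = 4*(-11247/((10640 + 4440) + 17295)) = 4*(-11247/(15080 + 17295)) = 4*(-11247/32375) = -44988/32375 ≈ -1.3896)
sqrt(o + 36062) = sqrt(-44988/32375 + 36062) = sqrt(1167462262/32375) = sqrt(1511863629290)/6475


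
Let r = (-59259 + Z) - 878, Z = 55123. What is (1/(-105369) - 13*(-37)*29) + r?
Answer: 941472014/105369 ≈ 8935.0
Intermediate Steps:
r = -5014 (r = (-59259 + 55123) - 878 = -4136 - 878 = -5014)
(1/(-105369) - 13*(-37)*29) + r = (1/(-105369) - 13*(-37)*29) - 5014 = (-1/105369 + 481*29) - 5014 = (-1/105369 + 13949) - 5014 = 1469792180/105369 - 5014 = 941472014/105369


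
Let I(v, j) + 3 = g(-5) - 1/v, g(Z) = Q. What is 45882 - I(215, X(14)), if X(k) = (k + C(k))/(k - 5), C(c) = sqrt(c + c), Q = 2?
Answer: 9864846/215 ≈ 45883.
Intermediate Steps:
C(c) = sqrt(2)*sqrt(c) (C(c) = sqrt(2*c) = sqrt(2)*sqrt(c))
g(Z) = 2
X(k) = (k + sqrt(2)*sqrt(k))/(-5 + k) (X(k) = (k + sqrt(2)*sqrt(k))/(k - 5) = (k + sqrt(2)*sqrt(k))/(-5 + k))
I(v, j) = -1 - 1/v (I(v, j) = -3 + (2 - 1/v) = -1 - 1/v)
45882 - I(215, X(14)) = 45882 - (-1 - 1*215)/215 = 45882 - (-1 - 215)/215 = 45882 - (-216)/215 = 45882 - 1*(-216/215) = 45882 + 216/215 = 9864846/215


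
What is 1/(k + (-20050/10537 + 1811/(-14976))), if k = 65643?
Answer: 157802112/10358284686709 ≈ 1.5234e-5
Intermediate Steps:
1/(k + (-20050/10537 + 1811/(-14976))) = 1/(65643 + (-20050/10537 + 1811/(-14976))) = 1/(65643 + (-20050*1/10537 + 1811*(-1/14976))) = 1/(65643 + (-20050/10537 - 1811/14976)) = 1/(65643 - 319351307/157802112) = 1/(10358284686709/157802112) = 157802112/10358284686709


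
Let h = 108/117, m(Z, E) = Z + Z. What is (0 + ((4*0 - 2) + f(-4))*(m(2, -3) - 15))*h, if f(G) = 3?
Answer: -132/13 ≈ -10.154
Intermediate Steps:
m(Z, E) = 2*Z
h = 12/13 (h = 108*(1/117) = 12/13 ≈ 0.92308)
(0 + ((4*0 - 2) + f(-4))*(m(2, -3) - 15))*h = (0 + ((4*0 - 2) + 3)*(2*2 - 15))*(12/13) = (0 + ((0 - 2) + 3)*(4 - 15))*(12/13) = (0 + (-2 + 3)*(-11))*(12/13) = (0 + 1*(-11))*(12/13) = (0 - 11)*(12/13) = -11*12/13 = -132/13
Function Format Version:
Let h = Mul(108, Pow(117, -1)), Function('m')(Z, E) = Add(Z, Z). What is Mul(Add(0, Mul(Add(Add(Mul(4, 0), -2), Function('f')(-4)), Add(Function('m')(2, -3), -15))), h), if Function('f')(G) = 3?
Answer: Rational(-132, 13) ≈ -10.154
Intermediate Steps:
Function('m')(Z, E) = Mul(2, Z)
h = Rational(12, 13) (h = Mul(108, Rational(1, 117)) = Rational(12, 13) ≈ 0.92308)
Mul(Add(0, Mul(Add(Add(Mul(4, 0), -2), Function('f')(-4)), Add(Function('m')(2, -3), -15))), h) = Mul(Add(0, Mul(Add(Add(Mul(4, 0), -2), 3), Add(Mul(2, 2), -15))), Rational(12, 13)) = Mul(Add(0, Mul(Add(Add(0, -2), 3), Add(4, -15))), Rational(12, 13)) = Mul(Add(0, Mul(Add(-2, 3), -11)), Rational(12, 13)) = Mul(Add(0, Mul(1, -11)), Rational(12, 13)) = Mul(Add(0, -11), Rational(12, 13)) = Mul(-11, Rational(12, 13)) = Rational(-132, 13)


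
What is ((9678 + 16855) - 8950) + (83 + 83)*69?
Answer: 29037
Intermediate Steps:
((9678 + 16855) - 8950) + (83 + 83)*69 = (26533 - 8950) + 166*69 = 17583 + 11454 = 29037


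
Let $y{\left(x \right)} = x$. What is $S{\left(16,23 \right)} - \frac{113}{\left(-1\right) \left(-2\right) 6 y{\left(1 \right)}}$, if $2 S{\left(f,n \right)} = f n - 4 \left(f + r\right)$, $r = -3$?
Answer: $\frac{1783}{12} \approx 148.58$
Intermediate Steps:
$S{\left(f,n \right)} = 6 - 2 f + \frac{f n}{2}$ ($S{\left(f,n \right)} = \frac{f n - 4 \left(f - 3\right)}{2} = \frac{f n - 4 \left(-3 + f\right)}{2} = \frac{f n - \left(-12 + 4 f\right)}{2} = \frac{12 - 4 f + f n}{2} = 6 - 2 f + \frac{f n}{2}$)
$S{\left(16,23 \right)} - \frac{113}{\left(-1\right) \left(-2\right) 6 y{\left(1 \right)}} = \left(6 - 32 + \frac{1}{2} \cdot 16 \cdot 23\right) - \frac{113}{\left(-1\right) \left(-2\right) 6 \cdot 1} = \left(6 - 32 + 184\right) - \frac{113}{2 \cdot 6 \cdot 1} = 158 - \frac{113}{12 \cdot 1} = 158 - \frac{113}{12} = \frac{1783}{12}$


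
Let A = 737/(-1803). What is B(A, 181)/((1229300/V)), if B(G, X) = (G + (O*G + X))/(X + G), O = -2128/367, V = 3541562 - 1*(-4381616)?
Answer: 239806347968841/36724539069650 ≈ 6.5299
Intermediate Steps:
V = 7923178 (V = 3541562 + 4381616 = 7923178)
O = -2128/367 (O = -2128*1/367 = -2128/367 ≈ -5.7984)
A = -737/1803 (A = 737*(-1/1803) = -737/1803 ≈ -0.40876)
B(G, X) = (X - 1761*G/367)/(G + X) (B(G, X) = (G + (-2128*G/367 + X))/(X + G) = (G + (X - 2128*G/367))/(G + X) = (X - 1761*G/367)/(G + X))
B(A, 181)/((1229300/V)) = ((181 - 1761/367*(-737/1803))/(-737/1803 + 181))/((1229300/7923178)) = ((181 + 432619/220567)/(325606/1803))/((1229300*(1/7923178))) = ((1803/325606)*(40355246/220567))/(614650/3961589) = (60532869/59748701)*(3961589/614650) = 239806347968841/36724539069650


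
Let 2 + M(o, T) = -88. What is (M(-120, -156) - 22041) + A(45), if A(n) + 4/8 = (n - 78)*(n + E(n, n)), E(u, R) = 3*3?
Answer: -47827/2 ≈ -23914.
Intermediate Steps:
M(o, T) = -90 (M(o, T) = -2 - 88 = -90)
E(u, R) = 9
A(n) = -1/2 + (-78 + n)*(9 + n) (A(n) = -1/2 + (n - 78)*(n + 9) = -1/2 + (-78 + n)*(9 + n))
(M(-120, -156) - 22041) + A(45) = (-90 - 22041) + (-1405/2 + 45**2 - 69*45) = -22131 + (-1405/2 + 2025 - 3105) = -22131 - 3565/2 = -47827/2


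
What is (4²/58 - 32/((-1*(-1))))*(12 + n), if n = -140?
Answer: 117760/29 ≈ 4060.7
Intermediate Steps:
(4²/58 - 32/((-1*(-1))))*(12 + n) = (4²/58 - 32/((-1*(-1))))*(12 - 140) = (16*(1/58) - 32/1)*(-128) = (8/29 - 32*1)*(-128) = (8/29 - 32)*(-128) = -920/29*(-128) = 117760/29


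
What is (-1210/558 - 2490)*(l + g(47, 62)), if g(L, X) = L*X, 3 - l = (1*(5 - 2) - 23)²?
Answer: -583369285/93 ≈ -6.2728e+6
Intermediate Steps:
l = -397 (l = 3 - (1*(5 - 2) - 23)² = 3 - (1*3 - 23)² = 3 - (3 - 23)² = 3 - 1*(-20)² = 3 - 1*400 = 3 - 400 = -397)
(-1210/558 - 2490)*(l + g(47, 62)) = (-1210/558 - 2490)*(-397 + 47*62) = (-1210*1/558 - 2490)*(-397 + 2914) = (-605/279 - 2490)*2517 = -695315/279*2517 = -583369285/93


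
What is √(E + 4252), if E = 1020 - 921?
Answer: √4351 ≈ 65.962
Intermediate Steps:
E = 99
√(E + 4252) = √(99 + 4252) = √4351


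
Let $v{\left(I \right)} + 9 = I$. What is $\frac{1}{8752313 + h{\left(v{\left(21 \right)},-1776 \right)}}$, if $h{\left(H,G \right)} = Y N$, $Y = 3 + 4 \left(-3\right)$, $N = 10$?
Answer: $\frac{1}{8752223} \approx 1.1426 \cdot 10^{-7}$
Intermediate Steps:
$v{\left(I \right)} = -9 + I$
$Y = -9$ ($Y = 3 - 12 = -9$)
$h{\left(H,G \right)} = -90$ ($h{\left(H,G \right)} = \left(-9\right) 10 = -90$)
$\frac{1}{8752313 + h{\left(v{\left(21 \right)},-1776 \right)}} = \frac{1}{8752313 - 90} = \frac{1}{8752223}$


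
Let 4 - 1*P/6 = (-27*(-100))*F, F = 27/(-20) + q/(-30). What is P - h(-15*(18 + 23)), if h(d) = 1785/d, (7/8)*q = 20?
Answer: 9826811/287 ≈ 34240.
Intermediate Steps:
q = 160/7 (q = (8/7)*20 = 160/7 ≈ 22.857)
F = -887/420 (F = 27/(-20) + (160/7)/(-30) = 27*(-1/20) + (160/7)*(-1/30) = -27/20 - 16/21 = -887/420 ≈ -2.1119)
P = 239658/7 (P = 24 - 6*(-27*(-100))*(-887)/420 = 24 - 16200*(-887)/420 = 24 - 6*(-39915/7) = 24 + 239490/7 = 239658/7 ≈ 34237.)
P - h(-15*(18 + 23)) = 239658/7 - 1785/((-15*(18 + 23))) = 239658/7 - 1785/((-15*41)) = 239658/7 - 1785/(-615) = 239658/7 - 1785*(-1)/615 = 239658/7 - 1*(-119/41) = 239658/7 + 119/41 = 9826811/287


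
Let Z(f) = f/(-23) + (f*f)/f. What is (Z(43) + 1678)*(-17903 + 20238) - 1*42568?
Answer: 91346836/23 ≈ 3.9716e+6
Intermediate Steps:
Z(f) = 22*f/23 (Z(f) = f*(-1/23) + f²/f = -f/23 + f = 22*f/23)
(Z(43) + 1678)*(-17903 + 20238) - 1*42568 = ((22/23)*43 + 1678)*(-17903 + 20238) - 1*42568 = (946/23 + 1678)*2335 - 42568 = (39540/23)*2335 - 42568 = 92325900/23 - 42568 = 91346836/23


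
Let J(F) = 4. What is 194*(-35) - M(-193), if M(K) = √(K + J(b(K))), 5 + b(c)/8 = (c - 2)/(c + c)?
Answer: -6790 - 3*I*√21 ≈ -6790.0 - 13.748*I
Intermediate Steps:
b(c) = -40 + 4*(-2 + c)/c (b(c) = -40 + 8*((c - 2)/(c + c)) = -40 + 8*((-2 + c)/((2*c))) = -40 + 8*((-2 + c)*(1/(2*c))) = -40 + 8*((-2 + c)/(2*c)) = -40 + 4*(-2 + c)/c)
M(K) = √(4 + K) (M(K) = √(K + 4) = √(4 + K))
194*(-35) - M(-193) = 194*(-35) - √(4 - 193) = -6790 - √(-189) = -6790 - 3*I*√21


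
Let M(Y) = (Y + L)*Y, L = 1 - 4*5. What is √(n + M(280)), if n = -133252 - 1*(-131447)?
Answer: 5*√2851 ≈ 266.97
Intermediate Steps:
L = -19 (L = 1 - 20 = -19)
M(Y) = Y*(-19 + Y) (M(Y) = (Y - 19)*Y = (-19 + Y)*Y = Y*(-19 + Y))
n = -1805 (n = -133252 + 131447 = -1805)
√(n + M(280)) = √(-1805 + 280*(-19 + 280)) = √(-1805 + 280*261) = √(-1805 + 73080) = √71275 = 5*√2851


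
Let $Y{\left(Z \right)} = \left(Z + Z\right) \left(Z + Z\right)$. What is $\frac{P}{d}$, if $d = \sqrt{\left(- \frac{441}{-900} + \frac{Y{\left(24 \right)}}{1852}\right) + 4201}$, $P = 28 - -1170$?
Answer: $\frac{11980 \sqrt{90093589781}}{194586587} \approx 18.48$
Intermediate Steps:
$Y{\left(Z \right)} = 4 Z^{2}$ ($Y{\left(Z \right)} = 2 Z 2 Z = 4 Z^{2}$)
$P = 1198$ ($P = 28 + 1170 = 1198$)
$d = \frac{\sqrt{90093589781}}{4630}$ ($d = \sqrt{\left(- \frac{441}{-900} + \frac{4 \cdot 24^{2}}{1852}\right) + 4201} = \sqrt{\left(\left(-441\right) \left(- \frac{1}{900}\right) + 4 \cdot 576 \cdot \frac{1}{1852}\right) + 4201} = \sqrt{\left(\frac{49}{100} + 2304 \cdot \frac{1}{1852}\right) + 4201} = \sqrt{\left(\frac{49}{100} + \frac{576}{463}\right) + 4201} = \sqrt{\frac{80287}{46300} + 4201} = \sqrt{\frac{194586587}{46300}} = \frac{\sqrt{90093589781}}{4630} \approx 64.828$)
$\frac{P}{d} = \frac{1198}{\frac{1}{4630} \sqrt{90093589781}} = 1198 \frac{10 \sqrt{90093589781}}{194586587} = \frac{11980 \sqrt{90093589781}}{194586587}$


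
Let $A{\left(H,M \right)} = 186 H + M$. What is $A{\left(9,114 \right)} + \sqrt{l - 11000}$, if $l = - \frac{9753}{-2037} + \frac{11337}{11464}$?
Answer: $1788 + \frac{9 i \sqrt{2056039438402222}}{3892028} \approx 1788.0 + 104.85 i$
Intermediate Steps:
$l = \frac{44967287}{7784056}$ ($l = \left(-9753\right) \left(- \frac{1}{2037}\right) + 11337 \cdot \frac{1}{11464} = \frac{3251}{679} + \frac{11337}{11464} = \frac{44967287}{7784056} \approx 5.7768$)
$A{\left(H,M \right)} = M + 186 H$
$A{\left(9,114 \right)} + \sqrt{l - 11000} = \left(114 + 186 \cdot 9\right) + \sqrt{\frac{44967287}{7784056} - 11000} = \left(114 + 1674\right) + \sqrt{- \frac{85579648713}{7784056}} = 1788 + \frac{9 i \sqrt{2056039438402222}}{3892028}$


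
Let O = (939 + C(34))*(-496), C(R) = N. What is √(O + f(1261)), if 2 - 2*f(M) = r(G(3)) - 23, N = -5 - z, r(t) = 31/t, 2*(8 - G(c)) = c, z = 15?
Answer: I*√308130186/26 ≈ 675.14*I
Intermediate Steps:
G(c) = 8 - c/2
N = -20 (N = -5 - 1*15 = -5 - 15 = -20)
C(R) = -20
O = -455824 (O = (939 - 20)*(-496) = 919*(-496) = -455824)
f(M) = 263/26 (f(M) = 1 - (31/(8 - ½*3) - 23)/2 = 1 - (31/(8 - 3/2) - 23)/2 = 1 - (31/(13/2) - 23)/2 = 1 - (31*(2/13) - 23)/2 = 1 - (62/13 - 23)/2 = 1 - ½*(-237/13) = 1 + 237/26 = 263/26)
√(O + f(1261)) = √(-455824 + 263/26) = √(-11851161/26) = I*√308130186/26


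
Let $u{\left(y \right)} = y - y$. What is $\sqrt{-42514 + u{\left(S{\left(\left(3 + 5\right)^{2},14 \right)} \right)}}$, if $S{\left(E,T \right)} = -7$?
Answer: $i \sqrt{42514} \approx 206.19 i$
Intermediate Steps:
$u{\left(y \right)} = 0$
$\sqrt{-42514 + u{\left(S{\left(\left(3 + 5\right)^{2},14 \right)} \right)}} = \sqrt{-42514 + 0} = \sqrt{-42514} = i \sqrt{42514}$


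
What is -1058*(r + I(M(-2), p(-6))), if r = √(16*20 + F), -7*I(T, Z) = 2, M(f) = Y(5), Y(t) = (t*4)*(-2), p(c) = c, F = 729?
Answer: 2116/7 - 1058*√1049 ≈ -33965.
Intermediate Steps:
Y(t) = -8*t (Y(t) = (4*t)*(-2) = -8*t)
M(f) = -40 (M(f) = -8*5 = -40)
I(T, Z) = -2/7 (I(T, Z) = -⅐*2 = -2/7)
r = √1049 (r = √(16*20 + 729) = √(320 + 729) = √1049 ≈ 32.388)
-1058*(r + I(M(-2), p(-6))) = -1058*(√1049 - 2/7) = -1058*(-2/7 + √1049) = 2116/7 - 1058*√1049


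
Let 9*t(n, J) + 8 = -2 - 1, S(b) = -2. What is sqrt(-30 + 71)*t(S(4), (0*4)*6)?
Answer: -11*sqrt(41)/9 ≈ -7.8260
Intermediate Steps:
t(n, J) = -11/9 (t(n, J) = -8/9 + (-2 - 1)/9 = -8/9 + (1/9)*(-3) = -8/9 - 1/3 = -11/9)
sqrt(-30 + 71)*t(S(4), (0*4)*6) = sqrt(-30 + 71)*(-11/9) = sqrt(41)*(-11/9) = -11*sqrt(41)/9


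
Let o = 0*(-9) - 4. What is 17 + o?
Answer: 13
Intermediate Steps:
o = -4 (o = 0 - 4 = -4)
17 + o = 17 - 4 = 13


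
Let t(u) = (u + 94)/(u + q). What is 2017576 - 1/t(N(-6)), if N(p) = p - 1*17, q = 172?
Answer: 143247747/71 ≈ 2.0176e+6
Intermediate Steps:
N(p) = -17 + p (N(p) = p - 17 = -17 + p)
t(u) = (94 + u)/(172 + u) (t(u) = (u + 94)/(u + 172) = (94 + u)/(172 + u))
2017576 - 1/t(N(-6)) = 2017576 - 1/((94 + (-17 - 6))/(172 + (-17 - 6))) = 2017576 - 1/((94 - 23)/(172 - 23)) = 2017576 - 1/(71/149) = 2017576 - 1/((1/149)*71) = 2017576 - 1/71/149 = 2017576 - 1*149/71 = 2017576 - 149/71 = 143247747/71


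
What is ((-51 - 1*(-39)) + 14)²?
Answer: 4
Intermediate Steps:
((-51 - 1*(-39)) + 14)² = ((-51 + 39) + 14)² = (-12 + 14)² = 2² = 4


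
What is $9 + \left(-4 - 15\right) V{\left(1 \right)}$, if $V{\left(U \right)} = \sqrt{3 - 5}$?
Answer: $9 - 19 i \sqrt{2} \approx 9.0 - 26.87 i$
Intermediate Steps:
$V{\left(U \right)} = i \sqrt{2}$ ($V{\left(U \right)} = \sqrt{-2} = i \sqrt{2}$)
$9 + \left(-4 - 15\right) V{\left(1 \right)} = 9 + \left(-4 - 15\right) i \sqrt{2} = 9 - 19 i \sqrt{2}$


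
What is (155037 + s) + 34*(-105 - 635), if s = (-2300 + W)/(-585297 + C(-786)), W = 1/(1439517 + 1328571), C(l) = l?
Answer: 210703271369848007/1622329319304 ≈ 1.2988e+5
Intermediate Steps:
W = 1/2768088 ≈ 3.6126e-7
s = 6366602399/1622329319304 (s = (-2300 + 1/2768088)/(-585297 - 786) = -6366602399/2768088/(-586083) = -6366602399/2768088*(-1/586083) = 6366602399/1622329319304 ≈ 0.0039244)
(155037 + s) + 34*(-105 - 635) = (155037 + 6366602399/1622329319304) + 34*(-105 - 635) = 251521077043536647/1622329319304 + 34*(-740) = 251521077043536647/1622329319304 - 25160 = 210703271369848007/1622329319304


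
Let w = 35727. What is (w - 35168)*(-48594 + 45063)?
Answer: -1973829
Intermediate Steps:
(w - 35168)*(-48594 + 45063) = (35727 - 35168)*(-48594 + 45063) = 559*(-3531) = -1973829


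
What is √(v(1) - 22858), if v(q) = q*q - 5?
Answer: I*√22862 ≈ 151.2*I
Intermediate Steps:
v(q) = -5 + q² (v(q) = q² - 5 = -5 + q²)
√(v(1) - 22858) = √((-5 + 1²) - 22858) = √((-5 + 1) - 22858) = √(-4 - 22858) = √(-22862) = I*√22862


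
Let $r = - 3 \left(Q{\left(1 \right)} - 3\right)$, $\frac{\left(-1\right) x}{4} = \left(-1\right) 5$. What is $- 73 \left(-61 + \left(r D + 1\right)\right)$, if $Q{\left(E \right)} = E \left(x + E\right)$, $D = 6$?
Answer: $28032$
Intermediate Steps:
$x = 20$ ($x = - 4 \left(\left(-1\right) 5\right) = \left(-4\right) \left(-5\right) = 20$)
$Q{\left(E \right)} = E \left(20 + E\right)$
$r = -54$ ($r = - 3 \left(1 \left(20 + 1\right) - 3\right) = - 3 \left(1 \cdot 21 - 3\right) = - 3 \left(21 - 3\right) = \left(-3\right) 18 = -54$)
$- 73 \left(-61 + \left(r D + 1\right)\right) = - 73 \left(-61 + \left(\left(-54\right) 6 + 1\right)\right) = - 73 \left(-61 + \left(-324 + 1\right)\right) = - 73 \left(-61 - 323\right) = \left(-73\right) \left(-384\right) = 28032$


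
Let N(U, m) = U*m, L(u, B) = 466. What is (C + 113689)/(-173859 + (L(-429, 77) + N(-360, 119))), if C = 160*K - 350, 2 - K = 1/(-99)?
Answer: -11252401/21407067 ≈ -0.52564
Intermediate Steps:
K = 199/99 (K = 2 - 1/(-99) = 2 - 1*(-1/99) = 2 + 1/99 = 199/99 ≈ 2.0101)
C = -2810/99 (C = 160*(199/99) - 350 = 31840/99 - 350 = -2810/99 ≈ -28.384)
(C + 113689)/(-173859 + (L(-429, 77) + N(-360, 119))) = (-2810/99 + 113689)/(-173859 + (466 - 360*119)) = 11252401/(99*(-173859 + (466 - 42840))) = 11252401/(99*(-173859 - 42374)) = (11252401/99)/(-216233) = (11252401/99)*(-1/216233) = -11252401/21407067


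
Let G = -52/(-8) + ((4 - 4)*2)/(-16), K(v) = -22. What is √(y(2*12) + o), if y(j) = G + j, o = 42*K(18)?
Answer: I*√3574/2 ≈ 29.891*I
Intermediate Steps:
o = -924 (o = 42*(-22) = -924)
G = 13/2 (G = -52*(-⅛) + (0*2)*(-1/16) = 13/2 + 0*(-1/16) = 13/2 + 0 = 13/2 ≈ 6.5000)
y(j) = 13/2 + j
√(y(2*12) + o) = √((13/2 + 2*12) - 924) = √((13/2 + 24) - 924) = √(61/2 - 924) = √(-1787/2) = I*√3574/2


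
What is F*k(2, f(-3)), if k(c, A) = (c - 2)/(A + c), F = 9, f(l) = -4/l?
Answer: 0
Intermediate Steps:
k(c, A) = (-2 + c)/(A + c)
F*k(2, f(-3)) = 9*((-2 + 2)/(-4/(-3) + 2)) = 9*(0/(-4*(-1/3) + 2)) = 9*(0/(4/3 + 2)) = 9*(0/(10/3)) = 9*((3/10)*0) = 9*0 = 0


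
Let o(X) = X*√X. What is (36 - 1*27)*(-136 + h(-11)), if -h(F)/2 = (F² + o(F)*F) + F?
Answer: -3204 - 2178*I*√11 ≈ -3204.0 - 7223.6*I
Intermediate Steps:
o(X) = X^(3/2)
h(F) = -2*F - 2*F² - 2*F^(5/2) (h(F) = -2*((F² + F^(3/2)*F) + F) = -2*((F² + F^(5/2)) + F) = -2*(F + F² + F^(5/2)) = -2*F - 2*F² - 2*F^(5/2))
(36 - 1*27)*(-136 + h(-11)) = (36 - 1*27)*(-136 - 2*(-11)*(1 - 11 + (-11)^(3/2))) = (36 - 27)*(-136 - 2*(-11)*(1 - 11 - 11*I*√11)) = 9*(-136 - 2*(-11)*(-10 - 11*I*√11)) = 9*(-136 + (-220 - 242*I*√11)) = 9*(-356 - 242*I*√11) = -3204 - 2178*I*√11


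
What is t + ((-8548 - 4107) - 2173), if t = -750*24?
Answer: -32828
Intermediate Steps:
t = -18000
t + ((-8548 - 4107) - 2173) = -18000 + ((-8548 - 4107) - 2173) = -18000 + (-12655 - 2173) = -18000 - 14828 = -32828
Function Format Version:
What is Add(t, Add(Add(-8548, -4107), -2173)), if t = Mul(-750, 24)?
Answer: -32828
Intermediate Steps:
t = -18000
Add(t, Add(Add(-8548, -4107), -2173)) = Add(-18000, Add(Add(-8548, -4107), -2173)) = Add(-18000, Add(-12655, -2173)) = Add(-18000, -14828) = -32828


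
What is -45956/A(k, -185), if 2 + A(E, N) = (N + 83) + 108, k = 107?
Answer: -11489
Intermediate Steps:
A(E, N) = 189 + N (A(E, N) = -2 + ((N + 83) + 108) = -2 + ((83 + N) + 108) = -2 + (191 + N) = 189 + N)
-45956/A(k, -185) = -45956/(189 - 185) = -45956/4 = -45956*¼ = -11489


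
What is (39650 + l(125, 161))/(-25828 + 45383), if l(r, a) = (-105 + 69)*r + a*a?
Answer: 61071/19555 ≈ 3.1230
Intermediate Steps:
l(r, a) = a**2 - 36*r (l(r, a) = -36*r + a**2 = a**2 - 36*r)
(39650 + l(125, 161))/(-25828 + 45383) = (39650 + (161**2 - 36*125))/(-25828 + 45383) = (39650 + (25921 - 4500))/19555 = (39650 + 21421)*(1/19555) = 61071*(1/19555) = 61071/19555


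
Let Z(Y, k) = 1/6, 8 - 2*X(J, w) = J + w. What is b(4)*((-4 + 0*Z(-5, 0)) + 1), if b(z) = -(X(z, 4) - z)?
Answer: -12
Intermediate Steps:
X(J, w) = 4 - J/2 - w/2 (X(J, w) = 4 - (J + w)/2 = 4 + (-J/2 - w/2) = 4 - J/2 - w/2)
Z(Y, k) = 1/6
b(z) = -2 + 3*z/2 (b(z) = -((4 - z/2 - 1/2*4) - z) = -((4 - z/2 - 2) - z) = -((2 - z/2) - z) = -(2 - 3*z/2) = -2 + 3*z/2)
b(4)*((-4 + 0*Z(-5, 0)) + 1) = (-2 + (3/2)*4)*((-4 + 0*(1/6)) + 1) = (-2 + 6)*((-4 + 0) + 1) = 4*(-4 + 1) = 4*(-3) = -12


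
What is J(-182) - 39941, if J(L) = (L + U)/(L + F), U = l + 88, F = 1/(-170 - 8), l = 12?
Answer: -1293953981/32397 ≈ -39941.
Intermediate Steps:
F = -1/178 (F = 1/(-178) = -1/178 ≈ -0.0056180)
U = 100 (U = 12 + 88 = 100)
J(L) = (100 + L)/(-1/178 + L) (J(L) = (L + 100)/(L - 1/178) = (100 + L)/(-1/178 + L))
J(-182) - 39941 = 178*(100 - 182)/(-1 + 178*(-182)) - 39941 = 178*(-82)/(-1 - 32396) - 39941 = 178*(-82)/(-32397) - 39941 = 178*(-1/32397)*(-82) - 39941 = 14596/32397 - 39941 = -1293953981/32397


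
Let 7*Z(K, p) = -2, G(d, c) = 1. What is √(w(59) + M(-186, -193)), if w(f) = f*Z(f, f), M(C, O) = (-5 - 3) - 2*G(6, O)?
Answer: 2*I*√329/7 ≈ 5.1824*I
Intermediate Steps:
M(C, O) = -10 (M(C, O) = (-5 - 3) - 2*1 = -8 - 2 = -10)
Z(K, p) = -2/7 (Z(K, p) = (⅐)*(-2) = -2/7)
w(f) = -2*f/7 (w(f) = f*(-2/7) = -2*f/7)
√(w(59) + M(-186, -193)) = √(-2/7*59 - 10) = √(-118/7 - 10) = √(-188/7) = 2*I*√329/7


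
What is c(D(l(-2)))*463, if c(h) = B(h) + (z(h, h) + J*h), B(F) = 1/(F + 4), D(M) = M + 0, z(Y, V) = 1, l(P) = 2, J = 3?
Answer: 19909/6 ≈ 3318.2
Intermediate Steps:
D(M) = M
B(F) = 1/(4 + F)
c(h) = 1 + 1/(4 + h) + 3*h (c(h) = 1/(4 + h) + (1 + 3*h) = 1 + 1/(4 + h) + 3*h)
c(D(l(-2)))*463 = ((1 + (1 + 3*2)*(4 + 2))/(4 + 2))*463 = ((1 + (1 + 6)*6)/6)*463 = ((1 + 7*6)/6)*463 = ((1 + 42)/6)*463 = ((1/6)*43)*463 = (43/6)*463 = 19909/6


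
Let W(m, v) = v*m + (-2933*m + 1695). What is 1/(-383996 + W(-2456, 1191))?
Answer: 1/3896051 ≈ 2.5667e-7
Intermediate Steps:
W(m, v) = 1695 - 2933*m + m*v (W(m, v) = m*v + (1695 - 2933*m) = 1695 - 2933*m + m*v)
1/(-383996 + W(-2456, 1191)) = 1/(-383996 + (1695 - 2933*(-2456) - 2456*1191)) = 1/(-383996 + (1695 + 7203448 - 2925096)) = 1/(-383996 + 4280047) = 1/3896051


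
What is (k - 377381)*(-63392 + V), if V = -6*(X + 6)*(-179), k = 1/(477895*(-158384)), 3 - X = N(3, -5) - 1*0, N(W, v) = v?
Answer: 31392182970257569019/1720248220 ≈ 1.8249e+10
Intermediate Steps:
X = 8 (X = 3 - (-5 - 1*0) = 3 - (-5 + 0) = 3 - 1*(-5) = 3 + 5 = 8)
k = -1/75690921680 (k = (1/477895)*(-1/158384) = -1/75690921680 ≈ -1.3212e-11)
V = 15036 (V = -6*(8 + 6)*(-179) = -6*14*(-179) = -84*(-179) = 15036)
(k - 377381)*(-63392 + V) = (-1/75690921680 - 377381)*(-63392 + 15036) = -28564315714520081/75690921680*(-48356) = 31392182970257569019/1720248220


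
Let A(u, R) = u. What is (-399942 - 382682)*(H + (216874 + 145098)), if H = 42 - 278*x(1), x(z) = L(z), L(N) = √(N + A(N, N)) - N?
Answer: -283538414208 + 217569472*√2 ≈ -2.8323e+11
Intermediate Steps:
L(N) = -N + √2*√N (L(N) = √(N + N) - N = √(2*N) - N = √2*√N - N = -N + √2*√N)
x(z) = -z + √2*√z
H = 320 - 278*√2 (H = 42 - 278*(-1*1 + √2*√1) = 42 - 278*(-1 + √2*1) = 42 - 278*(-1 + √2) = 42 + (278 - 278*√2) = 320 - 278*√2 ≈ -73.151)
(-399942 - 382682)*(H + (216874 + 145098)) = (-399942 - 382682)*((320 - 278*√2) + (216874 + 145098)) = -782624*((320 - 278*√2) + 361972) = -782624*(362292 - 278*√2) = -283538414208 + 217569472*√2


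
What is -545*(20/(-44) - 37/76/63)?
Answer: 13269115/52668 ≈ 251.94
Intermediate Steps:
-545*(20/(-44) - 37/76/63) = -545*(20*(-1/44) - 37*1/76*(1/63)) = -545*(-5/11 - 37/76*1/63) = -545*(-5/11 - 37/4788) = -545*(-24347/52668) = 13269115/52668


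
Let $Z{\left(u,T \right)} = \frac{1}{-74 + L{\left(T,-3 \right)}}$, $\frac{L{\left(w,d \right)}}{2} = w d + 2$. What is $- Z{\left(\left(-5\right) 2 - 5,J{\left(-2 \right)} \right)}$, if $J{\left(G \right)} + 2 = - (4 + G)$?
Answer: $\frac{1}{46} \approx 0.021739$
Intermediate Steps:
$J{\left(G \right)} = -6 - G$ ($J{\left(G \right)} = -2 - \left(4 + G\right) = -6 - G$)
$L{\left(w,d \right)} = 4 + 2 d w$ ($L{\left(w,d \right)} = 2 \left(w d + 2\right) = 2 \left(d w + 2\right) = 2 \left(2 + d w\right) = 4 + 2 d w$)
$Z{\left(u,T \right)} = \frac{1}{-70 - 6 T}$ ($Z{\left(u,T \right)} = \frac{1}{-74 + \left(4 + 2 \left(-3\right) T\right)} = \frac{1}{-74 - \left(-4 + 6 T\right)} = \frac{1}{-70 - 6 T}$)
$- Z{\left(\left(-5\right) 2 - 5,J{\left(-2 \right)} \right)} = - \frac{-1}{70 + 6 \left(-6 - -2\right)} = - \frac{-1}{70 + 6 \left(-6 + 2\right)} = - \frac{-1}{70 + 6 \left(-4\right)} = - \frac{-1}{70 - 24} = - \frac{-1}{46} = \left(-1\right) \left(- \frac{1}{46}\right) = \frac{1}{46}$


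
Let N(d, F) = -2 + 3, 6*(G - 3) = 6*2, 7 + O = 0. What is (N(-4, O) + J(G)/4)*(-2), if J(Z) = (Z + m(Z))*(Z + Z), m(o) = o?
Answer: -52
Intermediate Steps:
O = -7 (O = -7 + 0 = -7)
G = 5 (G = 3 + (6*2)/6 = 3 + (⅙)*12 = 3 + 2 = 5)
N(d, F) = 1
J(Z) = 4*Z² (J(Z) = (Z + Z)*(Z + Z) = (2*Z)*(2*Z) = 4*Z²)
(N(-4, O) + J(G)/4)*(-2) = (1 + (4*5²)/4)*(-2) = (1 + (4*25)*(¼))*(-2) = (1 + 100*(¼))*(-2) = (1 + 25)*(-2) = 26*(-2) = -52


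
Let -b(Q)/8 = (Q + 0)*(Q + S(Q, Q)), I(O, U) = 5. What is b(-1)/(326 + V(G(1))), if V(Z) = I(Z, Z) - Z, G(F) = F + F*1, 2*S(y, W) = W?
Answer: -12/329 ≈ -0.036474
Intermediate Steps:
S(y, W) = W/2
b(Q) = -12*Q² (b(Q) = -8*(Q + 0)*(Q + Q/2) = -8*Q*3*Q/2 = -12*Q²)
G(F) = 2*F (G(F) = F + F = 2*F)
V(Z) = 5 - Z
b(-1)/(326 + V(G(1))) = (-12*(-1)²)/(326 + (5 - 2)) = (-12*1)/(326 + (5 - 1*2)) = -12/(326 + (5 - 2)) = -12/(326 + 3) = -12/329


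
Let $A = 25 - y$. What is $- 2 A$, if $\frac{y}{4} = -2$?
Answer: $-66$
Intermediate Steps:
$y = -8$ ($y = 4 \left(-2\right) = -8$)
$A = 33$ ($A = 25 - -8 = 25 + 8 = 33$)
$- 2 A = \left(-2\right) 33 = -66$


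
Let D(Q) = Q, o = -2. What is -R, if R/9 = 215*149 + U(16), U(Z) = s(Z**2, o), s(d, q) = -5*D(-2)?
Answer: -288405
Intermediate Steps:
s(d, q) = 10 (s(d, q) = -5*(-2) = 10)
U(Z) = 10
R = 288405 (R = 9*(215*149 + 10) = 9*(32035 + 10) = 9*32045 = 288405)
-R = -1*288405 = -288405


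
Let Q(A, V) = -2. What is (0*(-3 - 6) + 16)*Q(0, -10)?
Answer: -32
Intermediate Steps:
(0*(-3 - 6) + 16)*Q(0, -10) = (0*(-3 - 6) + 16)*(-2) = (0*(-9) + 16)*(-2) = (0 + 16)*(-2) = 16*(-2) = -32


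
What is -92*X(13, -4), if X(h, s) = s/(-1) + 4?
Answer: -736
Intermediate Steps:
X(h, s) = 4 - s (X(h, s) = -s + 4 = 4 - s)
-92*X(13, -4) = -92*(4 - 1*(-4)) = -92*(4 + 4) = -92*8 = -736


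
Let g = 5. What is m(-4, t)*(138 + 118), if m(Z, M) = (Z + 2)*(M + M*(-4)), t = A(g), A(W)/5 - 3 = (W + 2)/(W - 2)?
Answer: 40960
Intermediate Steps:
A(W) = 15 + 5*(2 + W)/(-2 + W) (A(W) = 15 + 5*((W + 2)/(W - 2)) = 15 + 5*((2 + W)/(-2 + W)) = 15 + 5*(2 + W)/(-2 + W))
t = 80/3 (t = 20*(-1 + 5)/(-2 + 5) = 20*4/3 = 20*(⅓)*4 = 80/3 ≈ 26.667)
m(Z, M) = -3*M*(2 + Z) (m(Z, M) = (2 + Z)*(M - 4*M) = (2 + Z)*(-3*M) = -3*M*(2 + Z))
m(-4, t)*(138 + 118) = (-3*80/3*(2 - 4))*(138 + 118) = -3*80/3*(-2)*256 = 160*256 = 40960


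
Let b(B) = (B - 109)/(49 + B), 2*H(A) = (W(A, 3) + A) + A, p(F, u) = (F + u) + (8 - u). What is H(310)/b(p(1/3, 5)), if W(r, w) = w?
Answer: -26789/151 ≈ -177.41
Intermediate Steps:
p(F, u) = 8 + F
H(A) = 3/2 + A (H(A) = ((3 + A) + A)/2 = (3 + 2*A)/2 = 3/2 + A)
b(B) = (-109 + B)/(49 + B)
H(310)/b(p(1/3, 5)) = (3/2 + 310)/(((-109 + (8 + 1/3))/(49 + (8 + 1/3)))) = 623/(2*(((-109 + (8 + ⅓))/(49 + (8 + ⅓))))) = 623/(2*(((-109 + 25/3)/(49 + 25/3)))) = 623/(2*((-302/3/(172/3)))) = 623/(2*(((3/172)*(-302/3)))) = 623/(2*(-151/86)) = (623/2)*(-86/151) = -26789/151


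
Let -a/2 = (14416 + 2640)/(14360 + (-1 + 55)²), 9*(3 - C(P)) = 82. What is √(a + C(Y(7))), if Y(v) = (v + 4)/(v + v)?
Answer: I*√1357448743/12957 ≈ 2.8435*I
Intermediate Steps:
Y(v) = (4 + v)/(2*v) (Y(v) = (4 + v)/((2*v)) = (4 + v)*(1/(2*v)) = (4 + v)/(2*v))
C(P) = -55/9 (C(P) = 3 - ⅑*82 = 3 - 82/9 = -55/9)
a = -8528/4319 (a = -2*(14416 + 2640)/(14360 + (-1 + 55)²) = -34112/(14360 + 54²) = -34112/(14360 + 2916) = -34112/17276 = -2*4264/4319 = -8528/4319 ≈ -1.9745)
√(a + C(Y(7))) = √(-8528/4319 - 55/9) = √(-314297/38871) = I*√1357448743/12957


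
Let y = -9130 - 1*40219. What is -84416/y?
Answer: 84416/49349 ≈ 1.7106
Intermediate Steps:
y = -49349 (y = -9130 - 40219 = -49349)
-84416/y = -84416/(-49349) = -84416*(-1/49349) = 84416/49349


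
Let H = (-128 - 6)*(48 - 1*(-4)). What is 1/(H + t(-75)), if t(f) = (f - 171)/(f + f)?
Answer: -25/174159 ≈ -0.00014355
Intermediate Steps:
t(f) = (-171 + f)/(2*f) (t(f) = (-171 + f)/((2*f)) = (-171 + f)*(1/(2*f)) = (-171 + f)/(2*f))
H = -6968 (H = -134*(48 + 4) = -134*52 = -6968)
1/(H + t(-75)) = 1/(-6968 + (1/2)*(-171 - 75)/(-75)) = 1/(-6968 + (1/2)*(-1/75)*(-246)) = 1/(-6968 + 41/25) = 1/(-174159/25) = -25/174159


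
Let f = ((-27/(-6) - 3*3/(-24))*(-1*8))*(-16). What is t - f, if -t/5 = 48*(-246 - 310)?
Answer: 132816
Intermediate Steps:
t = 133440 (t = -240*(-246 - 310) = -240*(-556) = -5*(-26688) = 133440)
f = 624 (f = ((-27*(-⅙) - 9*(-1/24))*(-8))*(-16) = ((9/2 + 3/8)*(-8))*(-16) = ((39/8)*(-8))*(-16) = -39*(-16) = 624)
t - f = 133440 - 1*624 = 133440 - 624 = 132816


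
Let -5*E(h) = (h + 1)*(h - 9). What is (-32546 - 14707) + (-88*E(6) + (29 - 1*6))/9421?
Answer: -2225854298/47105 ≈ -47253.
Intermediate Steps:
E(h) = -(1 + h)*(-9 + h)/5 (E(h) = -(h + 1)*(h - 9)/5 = -(1 + h)*(-9 + h)/5)
(-32546 - 14707) + (-88*E(6) + (29 - 1*6))/9421 = (-32546 - 14707) + (-88*(9/5 - ⅕*6² + (8/5)*6) + (29 - 1*6))/9421 = -47253 + (-88*(9/5 - ⅕*36 + 48/5) + (29 - 6))*(1/9421) = -47253 + (-88*(9/5 - 36/5 + 48/5) + 23)*(1/9421) = -47253 + (-88*21/5 + 23)*(1/9421) = -47253 + (-1848/5 + 23)*(1/9421) = -47253 - 1733/5*1/9421 = -47253 - 1733/47105 = -2225854298/47105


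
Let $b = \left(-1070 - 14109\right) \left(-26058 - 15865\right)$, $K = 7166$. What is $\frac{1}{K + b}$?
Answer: $\frac{1}{636356383} \approx 1.5714 \cdot 10^{-9}$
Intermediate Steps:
$b = 636349217$ ($b = \left(-15179\right) \left(-41923\right) = 636349217$)
$\frac{1}{K + b} = \frac{1}{7166 + 636349217} = \frac{1}{636356383}$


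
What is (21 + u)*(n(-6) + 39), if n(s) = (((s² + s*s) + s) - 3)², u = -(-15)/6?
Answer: 94188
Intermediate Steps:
u = 5/2 (u = -(-15)/6 = -3*(-⅚) = 5/2 ≈ 2.5000)
n(s) = (-3 + s + 2*s²)² (n(s) = (((s² + s²) + s) - 3)² = ((2*s² + s) - 3)² = ((s + 2*s²) - 3)² = (-3 + s + 2*s²)²)
(21 + u)*(n(-6) + 39) = (21 + 5/2)*((-3 - 6 + 2*(-6)²)² + 39) = 47*((-3 - 6 + 2*36)² + 39)/2 = 47*((-3 - 6 + 72)² + 39)/2 = 47*(63² + 39)/2 = 47*(3969 + 39)/2 = (47/2)*4008 = 94188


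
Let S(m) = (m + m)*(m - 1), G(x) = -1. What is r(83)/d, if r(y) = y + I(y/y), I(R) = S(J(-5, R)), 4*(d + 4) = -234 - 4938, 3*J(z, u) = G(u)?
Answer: -755/11673 ≈ -0.064679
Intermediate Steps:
J(z, u) = -⅓ (J(z, u) = (⅓)*(-1) = -⅓)
S(m) = 2*m*(-1 + m) (S(m) = (2*m)*(-1 + m) = 2*m*(-1 + m))
d = -1297 (d = -4 + (-234 - 4938)/4 = -4 + (¼)*(-5172) = -4 - 1293 = -1297)
I(R) = 8/9 (I(R) = 2*(-⅓)*(-1 - ⅓) = 2*(-⅓)*(-4/3) = 8/9)
r(y) = 8/9 + y (r(y) = y + 8/9 = 8/9 + y)
r(83)/d = (8/9 + 83)/(-1297) = (755/9)*(-1/1297) = -755/11673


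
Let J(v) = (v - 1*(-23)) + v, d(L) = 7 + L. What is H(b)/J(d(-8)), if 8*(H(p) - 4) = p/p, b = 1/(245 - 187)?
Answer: 11/56 ≈ 0.19643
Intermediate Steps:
b = 1/58 ≈ 0.017241
H(p) = 33/8 (H(p) = 4 + (p/p)/8 = 4 + (1/8)*1 = 4 + 1/8 = 33/8)
J(v) = 23 + 2*v (J(v) = (v + 23) + v = (23 + v) + v = 23 + 2*v)
H(b)/J(d(-8)) = 33/(8*(23 + 2*(7 - 8))) = 33/(8*(23 + 2*(-1))) = 33/(8*(23 - 2)) = (33/8)/21 = (33/8)*(1/21) = 11/56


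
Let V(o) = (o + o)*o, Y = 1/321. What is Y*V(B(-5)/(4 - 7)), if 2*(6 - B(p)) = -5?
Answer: 289/5778 ≈ 0.050017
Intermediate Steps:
B(p) = 17/2 (B(p) = 6 - 1/2*(-5) = 6 + 5/2 = 17/2)
Y = 1/321 ≈ 0.0031153
V(o) = 2*o**2 (V(o) = (2*o)*o = 2*o**2)
Y*V(B(-5)/(4 - 7)) = (2*(17/(2*(4 - 7)))**2)/321 = (2*((17/2)/(-3))**2)/321 = (2*((17/2)*(-1/3))**2)/321 = (2*(-17/6)**2)/321 = (2*(289/36))/321 = (1/321)*(289/18) = 289/5778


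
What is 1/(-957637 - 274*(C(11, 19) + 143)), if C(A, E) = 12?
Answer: -1/1000107 ≈ -9.9989e-7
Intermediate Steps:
1/(-957637 - 274*(C(11, 19) + 143)) = 1/(-957637 - 274*(12 + 143)) = 1/(-957637 - 274*155) = 1/(-957637 - 42470) = 1/(-1000107) = -1/1000107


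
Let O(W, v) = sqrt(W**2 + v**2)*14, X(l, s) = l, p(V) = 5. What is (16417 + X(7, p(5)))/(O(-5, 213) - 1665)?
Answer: 27345960/6124999 + 229936*sqrt(45394)/6124999 ≈ 12.463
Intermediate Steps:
O(W, v) = 14*sqrt(W**2 + v**2)
(16417 + X(7, p(5)))/(O(-5, 213) - 1665) = (16417 + 7)/(14*sqrt((-5)**2 + 213**2) - 1665) = 16424/(14*sqrt(25 + 45369) - 1665) = 16424/(14*sqrt(45394) - 1665) = 16424/(-1665 + 14*sqrt(45394))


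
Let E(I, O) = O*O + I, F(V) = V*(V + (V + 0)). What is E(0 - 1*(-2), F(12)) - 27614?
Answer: 55332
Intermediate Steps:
F(V) = 2*V² (F(V) = V*(V + V) = V*(2*V) = 2*V²)
E(I, O) = I + O² (E(I, O) = O² + I = I + O²)
E(0 - 1*(-2), F(12)) - 27614 = ((0 - 1*(-2)) + (2*12²)²) - 27614 = ((0 + 2) + (2*144)²) - 27614 = (2 + 288²) - 27614 = (2 + 82944) - 27614 = 82946 - 27614 = 55332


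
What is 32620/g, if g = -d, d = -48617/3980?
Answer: 129827600/48617 ≈ 2670.4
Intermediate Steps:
d = -48617/3980 (d = -48617*1/3980 = -48617/3980 ≈ -12.215)
g = 48617/3980 (g = -1*(-48617/3980) = 48617/3980 ≈ 12.215)
32620/g = 32620/(48617/3980) = 32620*(3980/48617) = 129827600/48617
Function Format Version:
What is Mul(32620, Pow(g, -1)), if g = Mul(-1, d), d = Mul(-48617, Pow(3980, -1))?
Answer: Rational(129827600, 48617) ≈ 2670.4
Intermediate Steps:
d = Rational(-48617, 3980) (d = Mul(-48617, Rational(1, 3980)) = Rational(-48617, 3980) ≈ -12.215)
g = Rational(48617, 3980) (g = Mul(-1, Rational(-48617, 3980)) = Rational(48617, 3980) ≈ 12.215)
Mul(32620, Pow(g, -1)) = Mul(32620, Pow(Rational(48617, 3980), -1)) = Mul(32620, Rational(3980, 48617)) = Rational(129827600, 48617)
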